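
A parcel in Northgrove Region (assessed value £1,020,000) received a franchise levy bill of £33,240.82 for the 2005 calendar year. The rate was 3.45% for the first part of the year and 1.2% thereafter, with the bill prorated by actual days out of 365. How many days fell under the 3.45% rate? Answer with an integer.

Let d = days at the first rate; then 365 − d days at the second rate.
£1,020,000 × [3.45%·d + 1.2%·(365−d)] / 365 = £33,240.82
Solving gives d = 334, so the new rate took effect on December 1, 2005.

334 days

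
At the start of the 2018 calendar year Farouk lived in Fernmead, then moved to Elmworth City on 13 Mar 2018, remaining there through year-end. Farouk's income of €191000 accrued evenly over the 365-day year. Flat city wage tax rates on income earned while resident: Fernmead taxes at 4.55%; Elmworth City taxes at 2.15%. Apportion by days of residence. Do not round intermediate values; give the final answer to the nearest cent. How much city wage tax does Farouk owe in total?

€4998.18

Fernmead, 1 Jan – 12 Mar 2018: 71 days → €191000 × 4.55% × 71/365 = €1690.4808
Elmworth City, 13 Mar – 31 Dec 2018: 294 days → €191000 × 2.15% × 294/365 = €3307.7014
Total = €4998.1822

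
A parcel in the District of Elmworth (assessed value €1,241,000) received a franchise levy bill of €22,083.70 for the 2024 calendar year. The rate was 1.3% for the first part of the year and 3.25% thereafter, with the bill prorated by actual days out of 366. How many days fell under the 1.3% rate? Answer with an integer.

276 days

Let d = days at the first rate; then 366 − d days at the second rate.
€1,241,000 × [1.3%·d + 3.25%·(366−d)] / 366 = €22,083.70
Solving gives d = 276, so the new rate took effect on October 3, 2024.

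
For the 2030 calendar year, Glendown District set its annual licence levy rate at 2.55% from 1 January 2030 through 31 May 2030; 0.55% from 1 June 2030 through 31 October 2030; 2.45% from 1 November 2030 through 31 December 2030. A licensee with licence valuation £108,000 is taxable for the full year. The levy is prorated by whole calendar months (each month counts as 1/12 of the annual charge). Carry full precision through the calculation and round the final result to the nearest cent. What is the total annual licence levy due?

£1,836.00

1 January – 31 May 2030: 5 months at 2.55% → £108,000 × 2.55% × 5/12 = £1,147.5000
1 June – 31 October 2030: 5 months at 0.55% → £108,000 × 0.55% × 5/12 = £247.5000
1 November – 31 December 2030: 2 months at 2.45% → £108,000 × 2.45% × 2/12 = £441.0000
Total = £1,836.0000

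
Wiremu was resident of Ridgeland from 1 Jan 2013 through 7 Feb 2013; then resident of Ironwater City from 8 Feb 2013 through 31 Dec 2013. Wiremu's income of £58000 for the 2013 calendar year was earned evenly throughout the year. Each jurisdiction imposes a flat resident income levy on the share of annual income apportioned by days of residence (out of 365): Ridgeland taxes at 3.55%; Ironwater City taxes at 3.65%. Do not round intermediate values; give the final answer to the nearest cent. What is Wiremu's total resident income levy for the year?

Ridgeland, 1 Jan – 7 Feb 2013: 38 days → £58000 × 3.55% × 38/365 = £214.3616
Ironwater City, 8 Feb – 31 Dec 2013: 327 days → £58000 × 3.65% × 327/365 = £1896.6000
Total = £2110.9616

£2110.96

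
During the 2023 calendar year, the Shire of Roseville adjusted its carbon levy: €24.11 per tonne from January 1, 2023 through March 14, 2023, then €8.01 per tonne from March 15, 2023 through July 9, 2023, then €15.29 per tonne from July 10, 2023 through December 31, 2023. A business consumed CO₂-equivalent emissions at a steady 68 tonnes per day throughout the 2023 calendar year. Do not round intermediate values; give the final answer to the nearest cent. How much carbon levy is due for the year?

January 1 – March 14, 2023: 73 days × 68 tonnes/day = 4,964 tonnes at €24.11/tonne → €119,682.04
March 15 – July 9, 2023: 117 days × 68 tonnes/day = 7,956 tonnes at €8.01/tonne → €63,727.56
July 10 – December 31, 2023: 175 days × 68 tonnes/day = 11,900 tonnes at €15.29/tonne → €181,951.00

€365,360.60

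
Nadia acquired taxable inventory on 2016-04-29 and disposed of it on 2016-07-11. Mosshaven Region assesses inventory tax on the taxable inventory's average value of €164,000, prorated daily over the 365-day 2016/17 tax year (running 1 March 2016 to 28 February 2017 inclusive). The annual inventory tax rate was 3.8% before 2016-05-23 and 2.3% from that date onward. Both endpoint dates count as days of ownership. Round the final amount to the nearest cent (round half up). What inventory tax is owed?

2016-04-29 to 2016-05-22: 24 days at 3.8% → €164,000 × 3.8% × 24/365 = €409.7753
2016-05-23 to 2016-07-11: 50 days at 2.3% → €164,000 × 2.3% × 50/365 = €516.7123
Total = €926.4877

€926.49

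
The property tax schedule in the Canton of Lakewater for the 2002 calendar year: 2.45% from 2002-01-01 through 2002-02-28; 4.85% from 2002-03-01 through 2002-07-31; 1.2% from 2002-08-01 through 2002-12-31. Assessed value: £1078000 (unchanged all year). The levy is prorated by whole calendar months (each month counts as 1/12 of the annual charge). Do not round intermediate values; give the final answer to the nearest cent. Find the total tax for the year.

£31576.42

2002-01-01 to 2002-02-28: 2 months at 2.45% → £1078000 × 2.45% × 2/12 = £4401.8333
2002-03-01 to 2002-07-31: 5 months at 4.85% → £1078000 × 4.85% × 5/12 = £21784.5833
2002-08-01 to 2002-12-31: 5 months at 1.2% → £1078000 × 1.2% × 5/12 = £5390.0000
Total = £31576.4167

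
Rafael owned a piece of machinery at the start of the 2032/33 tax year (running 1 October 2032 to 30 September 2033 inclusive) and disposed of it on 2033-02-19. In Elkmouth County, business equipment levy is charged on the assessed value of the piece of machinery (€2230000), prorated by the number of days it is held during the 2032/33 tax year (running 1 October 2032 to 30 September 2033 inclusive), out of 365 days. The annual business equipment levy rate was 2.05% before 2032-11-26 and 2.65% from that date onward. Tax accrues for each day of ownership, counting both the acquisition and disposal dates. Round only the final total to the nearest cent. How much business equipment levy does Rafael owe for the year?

2032-10-01 to 2032-11-25: 56 days at 2.05% → €2230000 × 2.05% × 56/365 = €7013.8082
2032-11-26 to 2033-02-19: 86 days at 2.65% → €2230000 × 2.65% × 86/365 = €13923.7534
Total = €20937.5616

€20937.56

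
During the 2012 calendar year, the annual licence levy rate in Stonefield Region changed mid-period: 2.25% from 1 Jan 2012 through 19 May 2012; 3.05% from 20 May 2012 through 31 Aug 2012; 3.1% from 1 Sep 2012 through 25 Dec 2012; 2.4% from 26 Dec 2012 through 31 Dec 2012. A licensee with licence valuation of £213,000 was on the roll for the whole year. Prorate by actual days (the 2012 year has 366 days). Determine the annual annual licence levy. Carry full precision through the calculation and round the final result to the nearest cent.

£5,855.75

1 Jan – 19 May 2012: 140 days at 2.25% → £213,000 × 2.25% × 140/366 = £1,833.1967
20 May – 31 Aug 2012: 104 days at 3.05% → £213,000 × 3.05% × 104/366 = £1,846.0000
1 Sep – 25 Dec 2012: 116 days at 3.1% → £213,000 × 3.1% × 116/366 = £2,092.7541
26 Dec – 31 Dec 2012: 6 days at 2.4% → £213,000 × 2.4% × 6/366 = £83.8033
Total = £5,855.7541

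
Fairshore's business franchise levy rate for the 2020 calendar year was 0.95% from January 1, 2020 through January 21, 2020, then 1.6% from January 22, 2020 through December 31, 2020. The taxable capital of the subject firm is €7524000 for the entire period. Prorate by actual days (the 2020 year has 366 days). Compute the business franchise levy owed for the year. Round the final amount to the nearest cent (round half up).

January 1 – January 21, 2020: 21 days at 0.95% → €7524000 × 0.95% × 21/366 = €4101.1967
January 22 – December 31, 2020: 345 days at 1.6% → €7524000 × 1.6% × 345/366 = €113476.7213
Total = €117577.9180

€117577.92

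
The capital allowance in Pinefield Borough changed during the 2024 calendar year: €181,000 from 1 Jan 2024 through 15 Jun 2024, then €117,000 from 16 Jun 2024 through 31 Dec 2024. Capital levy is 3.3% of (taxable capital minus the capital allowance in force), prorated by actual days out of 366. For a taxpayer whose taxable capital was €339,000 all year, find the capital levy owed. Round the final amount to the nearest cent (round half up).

€6,362.33

1 Jan – 15 Jun 2024: 167 days, exemption €181,000 → (€339,000 − €181,000) × 3.3% × 167/366 = €2,379.0656
16 Jun – 31 Dec 2024: 199 days, exemption €117,000 → (€339,000 − €117,000) × 3.3% × 199/366 = €3,983.2623
Total = €6,362.3279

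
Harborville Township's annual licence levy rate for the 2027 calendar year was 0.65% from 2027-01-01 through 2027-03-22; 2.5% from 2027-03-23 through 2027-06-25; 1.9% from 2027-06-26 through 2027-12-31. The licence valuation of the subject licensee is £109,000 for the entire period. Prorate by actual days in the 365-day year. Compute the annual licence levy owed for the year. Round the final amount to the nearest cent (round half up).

£1,938.86

2027-01-01 to 2027-03-22: 81 days at 0.65% → £109,000 × 0.65% × 81/365 = £157.2288
2027-03-23 to 2027-06-25: 95 days at 2.5% → £109,000 × 2.5% × 95/365 = £709.2466
2027-06-26 to 2027-12-31: 189 days at 1.9% → £109,000 × 1.9% × 189/365 = £1,072.3808
Total = £1,938.8562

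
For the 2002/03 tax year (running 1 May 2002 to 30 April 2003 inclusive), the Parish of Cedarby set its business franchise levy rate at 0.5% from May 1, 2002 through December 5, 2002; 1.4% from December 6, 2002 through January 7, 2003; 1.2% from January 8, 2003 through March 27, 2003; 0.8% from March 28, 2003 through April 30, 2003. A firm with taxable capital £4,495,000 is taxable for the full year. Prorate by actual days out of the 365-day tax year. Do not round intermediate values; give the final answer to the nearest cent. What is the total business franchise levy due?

May 1 – December 5, 2002: 219 days at 0.5% → £4,495,000 × 0.5% × 219/365 = £13,485.0000
December 6, 2002 – January 7, 2003: 33 days at 1.4% → £4,495,000 × 1.4% × 33/365 = £5,689.5616
January 8 – March 27, 2003: 79 days at 1.2% → £4,495,000 × 1.2% × 79/365 = £11,674.6849
March 28 – April 30, 2003: 34 days at 0.8% → £4,495,000 × 0.8% × 34/365 = £3,349.6986
Total = £34,198.9452

£34,198.95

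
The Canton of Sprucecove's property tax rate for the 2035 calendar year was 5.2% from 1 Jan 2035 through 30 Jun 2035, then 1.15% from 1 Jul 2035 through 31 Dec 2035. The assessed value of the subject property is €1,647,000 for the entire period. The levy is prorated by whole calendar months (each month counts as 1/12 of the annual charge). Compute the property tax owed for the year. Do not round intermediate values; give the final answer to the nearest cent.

1 Jan – 30 Jun 2035: 6 months at 5.2% → €1,647,000 × 5.2% × 6/12 = €42,822.0000
1 Jul – 31 Dec 2035: 6 months at 1.15% → €1,647,000 × 1.15% × 6/12 = €9,470.2500
Total = €52,292.2500

€52,292.25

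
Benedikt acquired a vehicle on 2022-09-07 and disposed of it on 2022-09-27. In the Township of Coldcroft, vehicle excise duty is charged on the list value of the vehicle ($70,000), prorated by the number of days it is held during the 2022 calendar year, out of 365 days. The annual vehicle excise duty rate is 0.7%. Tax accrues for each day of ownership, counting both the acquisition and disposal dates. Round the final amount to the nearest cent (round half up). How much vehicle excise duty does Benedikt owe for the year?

$28.19

Days held (2022-09-07 to 2022-09-27): 21 out of 365
Tax = $70,000 × 0.7% × 21/365 = $28.1918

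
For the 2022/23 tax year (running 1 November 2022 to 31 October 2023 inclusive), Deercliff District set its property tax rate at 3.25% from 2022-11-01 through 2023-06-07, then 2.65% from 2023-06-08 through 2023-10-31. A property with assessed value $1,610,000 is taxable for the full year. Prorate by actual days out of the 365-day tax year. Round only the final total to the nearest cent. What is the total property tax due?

2022-11-01 to 2023-06-07: 219 days at 3.25% → $1,610,000 × 3.25% × 219/365 = $31,395.0000
2023-06-08 to 2023-10-31: 146 days at 2.65% → $1,610,000 × 2.65% × 146/365 = $17,066.0000
Total = $48,461.0000

$48,461.00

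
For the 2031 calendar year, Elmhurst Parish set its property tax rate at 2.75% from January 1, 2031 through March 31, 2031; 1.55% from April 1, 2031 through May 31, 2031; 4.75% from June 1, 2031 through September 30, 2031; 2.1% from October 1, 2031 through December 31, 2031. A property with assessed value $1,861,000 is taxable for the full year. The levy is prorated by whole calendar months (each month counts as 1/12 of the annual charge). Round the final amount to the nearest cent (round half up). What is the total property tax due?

$56,838.04

January 1 – March 31, 2031: 3 months at 2.75% → $1,861,000 × 2.75% × 3/12 = $12,794.3750
April 1 – May 31, 2031: 2 months at 1.55% → $1,861,000 × 1.55% × 2/12 = $4,807.5833
June 1 – September 30, 2031: 4 months at 4.75% → $1,861,000 × 4.75% × 4/12 = $29,465.8333
October 1 – December 31, 2031: 3 months at 2.1% → $1,861,000 × 2.1% × 3/12 = $9,770.2500
Total = $56,838.0417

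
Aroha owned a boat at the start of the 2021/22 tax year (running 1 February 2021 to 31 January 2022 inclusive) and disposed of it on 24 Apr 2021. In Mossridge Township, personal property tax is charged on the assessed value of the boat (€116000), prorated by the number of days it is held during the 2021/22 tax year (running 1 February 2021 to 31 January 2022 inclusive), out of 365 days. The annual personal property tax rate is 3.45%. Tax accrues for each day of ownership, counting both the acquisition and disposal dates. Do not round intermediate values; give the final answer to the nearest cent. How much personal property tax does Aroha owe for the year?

€910.04

Days held (1 Feb – 24 Apr 2021): 83 out of 365
Tax = €116000 × 3.45% × 83/365 = €910.0438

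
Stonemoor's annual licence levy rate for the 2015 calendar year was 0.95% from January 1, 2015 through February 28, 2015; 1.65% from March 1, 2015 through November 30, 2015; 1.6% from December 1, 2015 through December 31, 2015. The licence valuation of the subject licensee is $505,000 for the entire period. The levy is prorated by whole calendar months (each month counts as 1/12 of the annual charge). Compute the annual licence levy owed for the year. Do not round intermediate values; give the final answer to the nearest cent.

January 1 – February 28, 2015: 2 months at 0.95% → $505,000 × 0.95% × 2/12 = $799.5833
March 1 – November 30, 2015: 9 months at 1.65% → $505,000 × 1.65% × 9/12 = $6,249.3750
December 1 – December 31, 2015: 1 month at 1.6% → $505,000 × 1.6% × 1/12 = $673.3333
Total = $7,722.2917

$7,722.29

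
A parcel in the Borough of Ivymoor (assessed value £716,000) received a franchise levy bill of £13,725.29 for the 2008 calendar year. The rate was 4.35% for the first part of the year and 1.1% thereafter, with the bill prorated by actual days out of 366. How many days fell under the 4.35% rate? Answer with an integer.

Let d = days at the first rate; then 366 − d days at the second rate.
£716,000 × [4.35%·d + 1.1%·(366−d)] / 366 = £13,725.29
Solving gives d = 92, so the new rate took effect on 2 April 2008.

92 days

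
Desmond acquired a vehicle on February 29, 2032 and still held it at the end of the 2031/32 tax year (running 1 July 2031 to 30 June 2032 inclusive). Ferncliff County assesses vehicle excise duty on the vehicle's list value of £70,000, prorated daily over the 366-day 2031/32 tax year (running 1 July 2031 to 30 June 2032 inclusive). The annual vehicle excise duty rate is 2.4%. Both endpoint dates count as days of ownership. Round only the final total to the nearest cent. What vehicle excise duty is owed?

£564.59

Days held (February 29 – June 30, 2032): 123 out of 366
Tax = £70,000 × 2.4% × 123/366 = £564.5902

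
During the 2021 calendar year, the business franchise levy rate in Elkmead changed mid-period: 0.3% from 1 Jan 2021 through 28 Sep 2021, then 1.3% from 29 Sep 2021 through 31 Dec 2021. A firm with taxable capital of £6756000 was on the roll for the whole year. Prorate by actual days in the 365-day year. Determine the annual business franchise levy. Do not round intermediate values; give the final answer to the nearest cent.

£37667.01

1 Jan – 28 Sep 2021: 271 days at 0.3% → £6756000 × 0.3% × 271/365 = £15048.2959
29 Sep – 31 Dec 2021: 94 days at 1.3% → £6756000 × 1.3% × 94/365 = £22618.7178
Total = £37667.0137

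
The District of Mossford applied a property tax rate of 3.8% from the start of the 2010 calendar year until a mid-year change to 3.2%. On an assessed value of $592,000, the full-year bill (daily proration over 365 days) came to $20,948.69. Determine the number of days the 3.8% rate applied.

206 days

Let d = days at the first rate; then 365 − d days at the second rate.
$592,000 × [3.8%·d + 3.2%·(365−d)] / 365 = $20,948.69
Solving gives d = 206, so the new rate took effect on 26 July 2010.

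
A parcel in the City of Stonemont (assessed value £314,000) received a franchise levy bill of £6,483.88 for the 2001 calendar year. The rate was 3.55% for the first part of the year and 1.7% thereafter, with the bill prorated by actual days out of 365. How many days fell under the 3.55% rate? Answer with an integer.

72 days

Let d = days at the first rate; then 365 − d days at the second rate.
£314,000 × [3.55%·d + 1.7%·(365−d)] / 365 = £6,483.88
Solving gives d = 72, so the new rate took effect on 14 Mar 2001.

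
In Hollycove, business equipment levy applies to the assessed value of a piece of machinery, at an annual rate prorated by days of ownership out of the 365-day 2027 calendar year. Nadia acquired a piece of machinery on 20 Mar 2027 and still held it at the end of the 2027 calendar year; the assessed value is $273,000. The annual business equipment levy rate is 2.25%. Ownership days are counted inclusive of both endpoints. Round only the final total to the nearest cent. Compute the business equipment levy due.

Days held (20 Mar – 31 Dec 2027): 287 out of 365
Tax = $273,000 × 2.25% × 287/365 = $4,829.8562

$4,829.86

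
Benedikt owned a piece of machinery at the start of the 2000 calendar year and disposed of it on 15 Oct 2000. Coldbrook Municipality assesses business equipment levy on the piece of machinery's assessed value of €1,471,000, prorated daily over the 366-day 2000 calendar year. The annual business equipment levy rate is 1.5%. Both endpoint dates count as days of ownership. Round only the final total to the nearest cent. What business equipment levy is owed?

Days held (1 Jan – 15 Oct 2000): 289 out of 366
Tax = €1,471,000 × 1.5% × 289/366 = €17,422.9098

€17,422.91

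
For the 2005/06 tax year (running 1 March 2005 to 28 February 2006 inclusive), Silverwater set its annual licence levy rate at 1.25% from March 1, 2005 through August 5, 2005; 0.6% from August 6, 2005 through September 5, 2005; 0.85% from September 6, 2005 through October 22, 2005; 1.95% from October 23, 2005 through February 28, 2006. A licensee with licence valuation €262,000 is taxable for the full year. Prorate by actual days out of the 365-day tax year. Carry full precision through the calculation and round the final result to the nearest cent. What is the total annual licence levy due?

March 1 – August 5, 2005: 158 days at 1.25% → €262,000 × 1.25% × 158/365 = €1,417.6712
August 6 – September 5, 2005: 31 days at 0.6% → €262,000 × 0.6% × 31/365 = €133.5123
September 6 – October 22, 2005: 47 days at 0.85% → €262,000 × 0.85% × 47/365 = €286.7644
October 23, 2005 – February 28, 2006: 129 days at 1.95% → €262,000 × 1.95% × 129/365 = €1,805.6466
Total = €3,643.5945

€3,643.59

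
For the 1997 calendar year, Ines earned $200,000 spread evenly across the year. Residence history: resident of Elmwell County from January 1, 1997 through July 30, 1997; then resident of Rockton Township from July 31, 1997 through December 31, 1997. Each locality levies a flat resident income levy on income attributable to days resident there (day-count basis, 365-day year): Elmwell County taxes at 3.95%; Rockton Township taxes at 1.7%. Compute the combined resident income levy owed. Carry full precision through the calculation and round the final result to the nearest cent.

Elmwell County, January 1 – July 30, 1997: 211 days → $200,000 × 3.95% × 211/365 = $4,566.8493
Rockton Township, July 31 – December 31, 1997: 154 days → $200,000 × 1.7% × 154/365 = $1,434.5205
Total = $6,001.3699

$6,001.37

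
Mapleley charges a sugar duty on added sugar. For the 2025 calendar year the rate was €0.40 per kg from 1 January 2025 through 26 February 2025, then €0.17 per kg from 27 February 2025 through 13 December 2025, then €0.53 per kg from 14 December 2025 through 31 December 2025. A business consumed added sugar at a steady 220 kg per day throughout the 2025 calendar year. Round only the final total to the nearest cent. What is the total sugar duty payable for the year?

1 January – 26 February 2025: 57 days × 220 kg/day = 12,540 kg at €0.40/kg → €5,016.00
27 February – 13 December 2025: 290 days × 220 kg/day = 63,800 kg at €0.17/kg → €10,846.00
14 December – 31 December 2025: 18 days × 220 kg/day = 3,960 kg at €0.53/kg → €2,098.80

€17,960.80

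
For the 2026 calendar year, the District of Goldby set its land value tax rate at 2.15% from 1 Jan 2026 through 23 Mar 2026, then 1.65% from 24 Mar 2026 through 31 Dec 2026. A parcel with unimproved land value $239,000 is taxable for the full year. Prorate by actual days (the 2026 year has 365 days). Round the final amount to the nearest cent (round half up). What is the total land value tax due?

$4,211.97

1 Jan – 23 Mar 2026: 82 days at 2.15% → $239,000 × 2.15% × 82/365 = $1,154.4027
24 Mar – 31 Dec 2026: 283 days at 1.65% → $239,000 × 1.65% × 283/365 = $3,057.5630
Total = $4,211.9658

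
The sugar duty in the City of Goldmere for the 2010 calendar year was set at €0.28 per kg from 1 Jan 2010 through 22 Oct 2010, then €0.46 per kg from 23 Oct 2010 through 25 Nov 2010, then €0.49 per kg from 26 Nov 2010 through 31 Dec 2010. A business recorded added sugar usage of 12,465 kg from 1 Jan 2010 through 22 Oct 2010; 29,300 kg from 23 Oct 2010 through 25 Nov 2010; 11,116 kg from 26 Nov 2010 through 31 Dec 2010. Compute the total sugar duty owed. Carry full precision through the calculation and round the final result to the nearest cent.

1 Jan – 22 Oct 2010: 12,465 kg at €0.28/kg → €3490.20
23 Oct – 25 Nov 2010: 29,300 kg at €0.46/kg → €13478.00
26 Nov – 31 Dec 2010: 11,116 kg at €0.49/kg → €5446.84

€22415.04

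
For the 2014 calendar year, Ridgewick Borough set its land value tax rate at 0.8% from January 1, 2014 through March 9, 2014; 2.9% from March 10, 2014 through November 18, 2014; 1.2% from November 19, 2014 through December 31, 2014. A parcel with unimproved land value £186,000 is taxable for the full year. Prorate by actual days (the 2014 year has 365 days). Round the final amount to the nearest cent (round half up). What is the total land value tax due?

£4,293.80

January 1 – March 9, 2014: 68 days at 0.8% → £186,000 × 0.8% × 68/365 = £277.2164
March 10 – November 18, 2014: 254 days at 2.9% → £186,000 × 2.9% × 254/365 = £3,753.6329
November 19 – December 31, 2014: 43 days at 1.2% → £186,000 × 1.2% × 43/365 = £262.9479
Total = £4,293.7973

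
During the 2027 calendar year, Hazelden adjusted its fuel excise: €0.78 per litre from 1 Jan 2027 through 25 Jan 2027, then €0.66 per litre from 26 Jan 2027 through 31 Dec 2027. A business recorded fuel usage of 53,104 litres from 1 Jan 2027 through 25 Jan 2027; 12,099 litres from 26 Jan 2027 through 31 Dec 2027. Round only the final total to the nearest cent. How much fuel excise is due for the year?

1 Jan – 25 Jan 2027: 53,104 litres at €0.78/litre → €41421.12
26 Jan – 31 Dec 2027: 12,099 litres at €0.66/litre → €7985.34

€49406.46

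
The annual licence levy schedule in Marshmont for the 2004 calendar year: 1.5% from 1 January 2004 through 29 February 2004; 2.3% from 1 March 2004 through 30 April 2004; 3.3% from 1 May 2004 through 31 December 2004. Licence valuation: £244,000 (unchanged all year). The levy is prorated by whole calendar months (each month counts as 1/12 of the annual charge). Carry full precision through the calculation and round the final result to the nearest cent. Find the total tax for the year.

£6,913.33

1 January – 29 February 2004: 2 months at 1.5% → £244,000 × 1.5% × 2/12 = £610.0000
1 March – 30 April 2004: 2 months at 2.3% → £244,000 × 2.3% × 2/12 = £935.3333
1 May – 31 December 2004: 8 months at 3.3% → £244,000 × 3.3% × 8/12 = £5,368.0000
Total = £6,913.3333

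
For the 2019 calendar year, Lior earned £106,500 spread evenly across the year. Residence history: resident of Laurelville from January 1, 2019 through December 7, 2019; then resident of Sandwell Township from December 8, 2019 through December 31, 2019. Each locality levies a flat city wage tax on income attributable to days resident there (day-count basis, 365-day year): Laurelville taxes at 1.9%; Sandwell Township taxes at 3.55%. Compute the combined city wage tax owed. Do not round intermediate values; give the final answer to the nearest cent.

Laurelville, January 1 – December 7, 2019: 341 days → £106,500 × 1.9% × 341/365 = £1,890.4479
Sandwell Township, December 8 – December 31, 2019: 24 days → £106,500 × 3.55% × 24/365 = £248.5973
Total = £2,139.0452

£2,139.05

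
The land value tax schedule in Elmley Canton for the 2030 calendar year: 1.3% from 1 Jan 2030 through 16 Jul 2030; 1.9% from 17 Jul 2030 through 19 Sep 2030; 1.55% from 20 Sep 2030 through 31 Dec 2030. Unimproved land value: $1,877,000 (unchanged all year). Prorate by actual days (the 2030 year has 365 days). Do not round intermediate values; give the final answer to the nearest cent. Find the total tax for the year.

$27,730.75

1 Jan – 16 Jul 2030: 197 days at 1.3% → $1,877,000 × 1.3% × 197/365 = $13,169.8548
17 Jul – 19 Sep 2030: 65 days at 1.9% → $1,877,000 × 1.9% × 65/365 = $6,350.9452
20 Sep – 31 Dec 2030: 103 days at 1.55% → $1,877,000 × 1.55% × 103/365 = $8,209.9466
Total = $27,730.7466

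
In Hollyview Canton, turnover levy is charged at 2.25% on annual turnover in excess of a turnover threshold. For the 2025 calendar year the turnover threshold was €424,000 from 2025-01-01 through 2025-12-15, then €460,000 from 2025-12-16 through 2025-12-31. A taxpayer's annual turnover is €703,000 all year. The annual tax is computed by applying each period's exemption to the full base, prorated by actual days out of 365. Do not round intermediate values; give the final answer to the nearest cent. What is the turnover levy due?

€6,241.99

2025-01-01 to 2025-12-15: 349 days, exemption €424,000 → (€703,000 − €424,000) × 2.25% × 349/365 = €6,002.3219
2025-12-16 to 2025-12-31: 16 days, exemption €460,000 → (€703,000 − €460,000) × 2.25% × 16/365 = €239.6712
Total = €6,241.9932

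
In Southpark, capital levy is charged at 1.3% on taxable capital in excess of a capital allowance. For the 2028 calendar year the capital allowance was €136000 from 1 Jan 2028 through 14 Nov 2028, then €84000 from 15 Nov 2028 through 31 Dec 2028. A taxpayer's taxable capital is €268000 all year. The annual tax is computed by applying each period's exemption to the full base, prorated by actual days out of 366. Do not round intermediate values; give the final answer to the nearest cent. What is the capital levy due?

€1802.81

1 Jan – 14 Nov 2028: 319 days, exemption €136000 → (€268000 − €136000) × 1.3% × 319/366 = €1495.6393
15 Nov – 31 Dec 2028: 47 days, exemption €84000 → (€268000 − €84000) × 1.3% × 47/366 = €307.1694
Total = €1802.8087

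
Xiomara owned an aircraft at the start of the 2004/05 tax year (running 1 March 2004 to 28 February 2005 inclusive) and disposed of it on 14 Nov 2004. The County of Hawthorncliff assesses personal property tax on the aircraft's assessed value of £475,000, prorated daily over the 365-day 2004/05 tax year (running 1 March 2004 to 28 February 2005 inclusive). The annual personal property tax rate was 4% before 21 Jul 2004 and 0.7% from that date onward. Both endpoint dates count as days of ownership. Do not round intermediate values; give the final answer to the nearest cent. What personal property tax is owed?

£8,457.60

1 Mar – 20 Jul 2004: 142 days at 4% → £475,000 × 4% × 142/365 = £7,391.7808
21 Jul – 14 Nov 2004: 117 days at 0.7% → £475,000 × 0.7% × 117/365 = £1,065.8219
Total = £8,457.6027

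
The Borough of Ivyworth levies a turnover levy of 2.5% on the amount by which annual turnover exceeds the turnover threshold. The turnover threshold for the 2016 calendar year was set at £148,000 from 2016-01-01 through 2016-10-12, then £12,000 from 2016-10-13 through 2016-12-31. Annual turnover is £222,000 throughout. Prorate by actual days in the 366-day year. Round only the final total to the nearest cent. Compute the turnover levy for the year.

2016-01-01 to 2016-10-12: 286 days, exemption £148,000 → (£222,000 − £148,000) × 2.5% × 286/366 = £1,445.6284
2016-10-13 to 2016-12-31: 80 days, exemption £12,000 → (£222,000 − £12,000) × 2.5% × 80/366 = £1,147.5410
Total = £2,593.1694

£2,593.17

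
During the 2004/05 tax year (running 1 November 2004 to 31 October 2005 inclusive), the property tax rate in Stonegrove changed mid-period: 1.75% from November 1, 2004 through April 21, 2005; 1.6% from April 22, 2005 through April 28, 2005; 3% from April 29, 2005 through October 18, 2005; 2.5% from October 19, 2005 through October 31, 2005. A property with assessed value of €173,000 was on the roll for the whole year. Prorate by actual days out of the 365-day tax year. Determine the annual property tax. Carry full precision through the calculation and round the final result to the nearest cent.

November 1, 2004 – April 21, 2005: 172 days at 1.75% → €173,000 × 1.75% × 172/365 = €1,426.6575
April 22 – April 28, 2005: 7 days at 1.6% → €173,000 × 1.6% × 7/365 = €53.0849
April 29 – October 18, 2005: 173 days at 3% → €173,000 × 3% × 173/365 = €2,459.9178
October 19 – October 31, 2005: 13 days at 2.5% → €173,000 × 2.5% × 13/365 = €154.0411
Total = €4,093.7014

€4,093.70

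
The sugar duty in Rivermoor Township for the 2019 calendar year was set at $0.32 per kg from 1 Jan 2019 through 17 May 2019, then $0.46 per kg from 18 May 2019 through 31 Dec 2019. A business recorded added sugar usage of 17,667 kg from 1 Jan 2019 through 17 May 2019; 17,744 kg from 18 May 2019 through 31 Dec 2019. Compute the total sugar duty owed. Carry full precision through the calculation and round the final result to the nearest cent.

$13,815.68

1 Jan – 17 May 2019: 17,667 kg at $0.32/kg → $5,653.44
18 May – 31 Dec 2019: 17,744 kg at $0.46/kg → $8,162.24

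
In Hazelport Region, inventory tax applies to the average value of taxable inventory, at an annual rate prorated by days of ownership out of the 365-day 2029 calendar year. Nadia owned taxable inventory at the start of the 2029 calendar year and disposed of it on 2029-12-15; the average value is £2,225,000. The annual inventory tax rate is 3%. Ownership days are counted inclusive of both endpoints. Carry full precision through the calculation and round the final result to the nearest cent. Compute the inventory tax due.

£63,823.97

Days held (2029-01-01 to 2029-12-15): 349 out of 365
Tax = £2,225,000 × 3% × 349/365 = £63,823.9726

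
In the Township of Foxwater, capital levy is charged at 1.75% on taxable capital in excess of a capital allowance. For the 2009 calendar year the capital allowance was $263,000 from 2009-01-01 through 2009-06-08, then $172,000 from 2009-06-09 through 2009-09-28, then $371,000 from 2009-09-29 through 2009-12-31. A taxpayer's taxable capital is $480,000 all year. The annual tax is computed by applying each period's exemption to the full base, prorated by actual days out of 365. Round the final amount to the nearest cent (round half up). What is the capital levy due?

2009-01-01 to 2009-06-08: 159 days, exemption $263,000 → ($480,000 − $263,000) × 1.75% × 159/365 = $1,654.2534
2009-06-09 to 2009-09-28: 112 days, exemption $172,000 → ($480,000 − $172,000) × 1.75% × 112/365 = $1,653.9178
2009-09-29 to 2009-12-31: 94 days, exemption $371,000 → ($480,000 − $371,000) × 1.75% × 94/365 = $491.2466
Total = $3,799.4178

$3,799.42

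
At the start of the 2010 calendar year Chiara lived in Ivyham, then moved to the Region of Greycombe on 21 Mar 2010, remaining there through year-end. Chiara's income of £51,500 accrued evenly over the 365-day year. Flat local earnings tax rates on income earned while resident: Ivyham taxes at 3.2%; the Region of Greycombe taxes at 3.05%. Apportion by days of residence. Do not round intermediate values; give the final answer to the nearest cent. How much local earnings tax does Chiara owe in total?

£1,587.47

Ivyham, 1 Jan – 20 Mar 2010: 79 days → £51,500 × 3.2% × 79/365 = £356.6904
The Region of Greycombe, 21 Mar – 31 Dec 2010: 286 days → £51,500 × 3.05% × 286/365 = £1,230.7795
Total = £1,587.4699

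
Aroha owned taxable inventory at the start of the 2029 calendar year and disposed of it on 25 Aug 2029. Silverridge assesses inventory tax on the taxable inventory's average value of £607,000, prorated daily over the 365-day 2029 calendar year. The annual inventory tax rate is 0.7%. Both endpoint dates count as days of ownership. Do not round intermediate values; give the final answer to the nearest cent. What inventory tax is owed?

£2,758.94

Days held (1 Jan – 25 Aug 2029): 237 out of 365
Tax = £607,000 × 0.7% × 237/365 = £2,758.9397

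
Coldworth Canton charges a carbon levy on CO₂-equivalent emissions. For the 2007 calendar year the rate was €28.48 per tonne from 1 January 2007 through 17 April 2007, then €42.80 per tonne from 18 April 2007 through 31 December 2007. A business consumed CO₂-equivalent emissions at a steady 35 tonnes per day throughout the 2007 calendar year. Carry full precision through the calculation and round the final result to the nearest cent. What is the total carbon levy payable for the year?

€493141.60

1 January – 17 April 2007: 107 days × 35 tonnes/day = 3,745 tonnes at €28.48/tonne → €106657.60
18 April – 31 December 2007: 258 days × 35 tonnes/day = 9,030 tonnes at €42.80/tonne → €386484.00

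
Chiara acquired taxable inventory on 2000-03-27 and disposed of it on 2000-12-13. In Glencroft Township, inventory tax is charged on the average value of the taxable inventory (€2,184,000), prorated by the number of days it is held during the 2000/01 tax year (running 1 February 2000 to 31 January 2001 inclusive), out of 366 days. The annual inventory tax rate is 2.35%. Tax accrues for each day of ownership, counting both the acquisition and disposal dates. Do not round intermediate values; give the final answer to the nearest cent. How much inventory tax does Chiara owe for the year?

€36,740.13

Days held (2000-03-27 to 2000-12-13): 262 out of 366
Tax = €2,184,000 × 2.35% × 262/366 = €36,740.1311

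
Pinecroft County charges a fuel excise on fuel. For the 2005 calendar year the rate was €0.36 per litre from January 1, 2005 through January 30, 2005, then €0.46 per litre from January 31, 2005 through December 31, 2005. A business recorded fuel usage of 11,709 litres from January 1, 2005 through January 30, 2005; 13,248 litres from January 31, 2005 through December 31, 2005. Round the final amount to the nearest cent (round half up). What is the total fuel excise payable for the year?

€10,309.32

January 1 – January 30, 2005: 11,709 litres at €0.36/litre → €4,215.24
January 31 – December 31, 2005: 13,248 litres at €0.46/litre → €6,094.08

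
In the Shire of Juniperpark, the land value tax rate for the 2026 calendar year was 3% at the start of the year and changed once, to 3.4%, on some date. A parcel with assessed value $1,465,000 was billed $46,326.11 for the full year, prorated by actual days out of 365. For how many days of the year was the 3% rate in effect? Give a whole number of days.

217 days

Let d = days at the first rate; then 365 − d days at the second rate.
$1,465,000 × [3%·d + 3.4%·(365−d)] / 365 = $46,326.11
Solving gives d = 217, so the new rate took effect on 6 August 2026.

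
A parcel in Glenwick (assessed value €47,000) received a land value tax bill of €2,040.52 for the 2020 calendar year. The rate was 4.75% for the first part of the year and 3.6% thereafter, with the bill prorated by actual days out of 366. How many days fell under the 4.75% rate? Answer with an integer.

236 days

Let d = days at the first rate; then 366 − d days at the second rate.
€47,000 × [4.75%·d + 3.6%·(366−d)] / 366 = €2,040.52
Solving gives d = 236, so the new rate took effect on August 24, 2020.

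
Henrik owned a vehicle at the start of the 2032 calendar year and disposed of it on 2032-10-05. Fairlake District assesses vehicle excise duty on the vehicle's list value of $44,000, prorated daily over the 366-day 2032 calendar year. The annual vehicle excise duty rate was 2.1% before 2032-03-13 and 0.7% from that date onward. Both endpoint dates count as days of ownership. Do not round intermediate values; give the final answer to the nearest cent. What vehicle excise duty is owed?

$355.97

2032-01-01 to 2032-03-12: 72 days at 2.1% → $44,000 × 2.1% × 72/366 = $181.7705
2032-03-13 to 2032-10-05: 207 days at 0.7% → $44,000 × 0.7% × 207/366 = $174.1967
Total = $355.9672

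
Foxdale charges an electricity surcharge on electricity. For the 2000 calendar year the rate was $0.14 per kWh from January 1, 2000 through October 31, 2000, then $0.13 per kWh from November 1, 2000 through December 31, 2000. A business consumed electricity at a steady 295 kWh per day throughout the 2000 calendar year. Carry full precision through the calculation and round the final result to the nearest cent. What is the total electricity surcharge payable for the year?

$14935.85

January 1 – October 31, 2000: 305 days × 295 kWh/day = 89,975 kWh at $0.14/kWh → $12596.50
November 1 – December 31, 2000: 61 days × 295 kWh/day = 17,995 kWh at $0.13/kWh → $2339.35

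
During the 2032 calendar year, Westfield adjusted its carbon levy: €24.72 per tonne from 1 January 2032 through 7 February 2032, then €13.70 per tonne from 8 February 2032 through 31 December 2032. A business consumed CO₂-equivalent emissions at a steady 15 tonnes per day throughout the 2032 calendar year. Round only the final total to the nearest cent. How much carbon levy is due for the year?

1 January – 7 February 2032: 38 days × 15 tonnes/day = 570 tonnes at €24.72/tonne → €14090.40
8 February – 31 December 2032: 328 days × 15 tonnes/day = 4,920 tonnes at €13.70/tonne → €67404.00

€81494.40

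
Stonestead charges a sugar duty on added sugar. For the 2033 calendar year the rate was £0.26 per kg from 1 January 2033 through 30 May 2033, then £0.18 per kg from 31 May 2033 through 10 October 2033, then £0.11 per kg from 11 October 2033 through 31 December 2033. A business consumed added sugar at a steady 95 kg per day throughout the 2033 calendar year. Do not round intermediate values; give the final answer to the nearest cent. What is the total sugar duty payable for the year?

1 January – 30 May 2033: 150 days × 95 kg/day = 14,250 kg at £0.26/kg → £3,705.00
31 May – 10 October 2033: 133 days × 95 kg/day = 12,635 kg at £0.18/kg → £2,274.30
11 October – 31 December 2033: 82 days × 95 kg/day = 7,790 kg at £0.11/kg → £856.90

£6,836.20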